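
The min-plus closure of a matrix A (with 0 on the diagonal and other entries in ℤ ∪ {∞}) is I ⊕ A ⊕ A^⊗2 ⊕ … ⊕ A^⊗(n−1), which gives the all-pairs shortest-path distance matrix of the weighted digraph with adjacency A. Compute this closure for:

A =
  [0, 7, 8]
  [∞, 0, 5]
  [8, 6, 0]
Closure =
  [0, 7, 8]
  [13, 0, 5]
  [8, 6, 0]

This is the Floyd-Warshall all-pairs shortest-path computation. For each intermediate vertex k = 0, 1, …, 2, update dist[i][j] ← min(dist[i][j], dist[i][k] + dist[k][j]). The final matrix gives, for each (i, j), the minimum total weight of any directed path from i to j (possibly empty when i = j).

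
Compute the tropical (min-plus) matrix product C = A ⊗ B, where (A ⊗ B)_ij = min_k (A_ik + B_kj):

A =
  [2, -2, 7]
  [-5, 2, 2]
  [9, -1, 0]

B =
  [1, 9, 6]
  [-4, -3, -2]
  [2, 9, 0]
A ⊗ B =
  [-6, -5, -4]
  [-4, -1, 0]
  [-5, -4, -3]

Apply the min-plus product entry-by-entry:
  C[0][0] = min over k of (A[0][0] + B[0][0] = 2 + 1 = 3, A[0][1] + B[1][0] = -2 + -4 = -6, A[0][2] + B[2][0] = 7 + 2 = 9) = -6 (attained at k = 1)
  C[0][1] = min over k of (A[0][0] + B[0][1] = 2 + 9 = 11, A[0][1] + B[1][1] = -2 + -3 = -5, A[0][2] + B[2][1] = 7 + 9 = 16) = -5 (attained at k = 1)
  C[0][2] = min over k of (A[0][0] + B[0][2] = 2 + 6 = 8, A[0][1] + B[1][2] = -2 + -2 = -4, A[0][2] + B[2][2] = 7 + 0 = 7) = -4 (attained at k = 1)
  C[1][0] = min over k of (A[1][0] + B[0][0] = -5 + 1 = -4, A[1][1] + B[1][0] = 2 + -4 = -2, A[1][2] + B[2][0] = 2 + 2 = 4) = -4 (attained at k = 0)
  C[1][1] = min over k of (A[1][0] + B[0][1] = -5 + 9 = 4, A[1][1] + B[1][1] = 2 + -3 = -1, A[1][2] + B[2][1] = 2 + 9 = 11) = -1 (attained at k = 1)
  C[1][2] = min over k of (A[1][0] + B[0][2] = -5 + 6 = 1, A[1][1] + B[1][2] = 2 + -2 = 0, A[1][2] + B[2][2] = 2 + 0 = 2) = 0 (attained at k = 1)
  C[2][0] = min over k of (A[2][0] + B[0][0] = 9 + 1 = 10, A[2][1] + B[1][0] = -1 + -4 = -5, A[2][2] + B[2][0] = 0 + 2 = 2) = -5 (attained at k = 1)
  C[2][1] = min over k of (A[2][0] + B[0][1] = 9 + 9 = 18, A[2][1] + B[1][1] = -1 + -3 = -4, A[2][2] + B[2][1] = 0 + 9 = 9) = -4 (attained at k = 1)
  C[2][2] = min over k of (A[2][0] + B[0][2] = 9 + 6 = 15, A[2][1] + B[1][2] = -1 + -2 = -3, A[2][2] + B[2][2] = 0 + 0 = 0) = -3 (attained at k = 1)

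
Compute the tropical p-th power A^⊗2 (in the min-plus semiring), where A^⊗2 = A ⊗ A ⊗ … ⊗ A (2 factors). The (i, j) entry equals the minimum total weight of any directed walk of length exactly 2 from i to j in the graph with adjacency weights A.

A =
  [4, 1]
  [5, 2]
A^⊗2 =
  [6, 3]
  [7, 4]

Each entry (A^⊗2)_ij equals the minimum over all length-2 walks i = v_0 → v_1 → … → v_2 = j of Σ_t A[v_t][v_{t+1}]. For example, for (i, j) = (0, 1) we minimise over 2 possible intermediate vertex sequences; the minimum is 3, attained along the walk 0 → 1 → 1.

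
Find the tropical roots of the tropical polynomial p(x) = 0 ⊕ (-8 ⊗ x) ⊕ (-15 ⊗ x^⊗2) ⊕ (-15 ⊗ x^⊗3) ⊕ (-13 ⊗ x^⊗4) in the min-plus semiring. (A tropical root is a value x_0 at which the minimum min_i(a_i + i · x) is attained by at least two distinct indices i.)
Roots: {-2, 0, 7, 8}

Each tropical root is a break point of the lower envelope of the lines y = a_i + i · x (there are 5 lines, with slopes 0, 1, ..., 4). Only the lines that attain the minimum somewhere contribute to roots; other lines are dominated. Here the surviving (envelope) indices are i = 4, i = 3, i = 2, i = 1, i = 0.
Intersections between consecutive envelope lines give the roots: for adjacent envelope indices i < j the intersection is x = (a_i − a_j) / (j − i). Reading off the sorted break points: {-2, 0, 7, 8}.
Verification: at each break x_0, at least two indices attain the minimum of min_i(a_i + i · x_0).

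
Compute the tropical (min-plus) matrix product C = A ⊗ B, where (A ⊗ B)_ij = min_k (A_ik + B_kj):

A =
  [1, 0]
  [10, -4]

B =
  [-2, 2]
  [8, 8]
A ⊗ B =
  [-1, 3]
  [4, 4]

Apply the min-plus product entry-by-entry:
  C[0][0] = min over k of (A[0][0] + B[0][0] = 1 + -2 = -1, A[0][1] + B[1][0] = 0 + 8 = 8) = -1 (attained at k = 0)
  C[0][1] = min over k of (A[0][0] + B[0][1] = 1 + 2 = 3, A[0][1] + B[1][1] = 0 + 8 = 8) = 3 (attained at k = 0)
  C[1][0] = min over k of (A[1][0] + B[0][0] = 10 + -2 = 8, A[1][1] + B[1][0] = -4 + 8 = 4) = 4 (attained at k = 1)
  C[1][1] = min over k of (A[1][0] + B[0][1] = 10 + 2 = 12, A[1][1] + B[1][1] = -4 + 8 = 4) = 4 (attained at k = 1)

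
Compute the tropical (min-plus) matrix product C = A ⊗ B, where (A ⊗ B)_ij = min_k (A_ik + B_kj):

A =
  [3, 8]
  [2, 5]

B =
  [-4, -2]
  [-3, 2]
A ⊗ B =
  [-1, 1]
  [-2, 0]

Apply the min-plus product entry-by-entry:
  C[0][0] = min over k of (A[0][0] + B[0][0] = 3 + -4 = -1, A[0][1] + B[1][0] = 8 + -3 = 5) = -1 (attained at k = 0)
  C[0][1] = min over k of (A[0][0] + B[0][1] = 3 + -2 = 1, A[0][1] + B[1][1] = 8 + 2 = 10) = 1 (attained at k = 0)
  C[1][0] = min over k of (A[1][0] + B[0][0] = 2 + -4 = -2, A[1][1] + B[1][0] = 5 + -3 = 2) = -2 (attained at k = 0)
  C[1][1] = min over k of (A[1][0] + B[0][1] = 2 + -2 = 0, A[1][1] + B[1][1] = 5 + 2 = 7) = 0 (attained at k = 0)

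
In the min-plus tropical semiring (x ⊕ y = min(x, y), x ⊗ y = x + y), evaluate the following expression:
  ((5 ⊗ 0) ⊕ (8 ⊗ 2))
((5 ⊗ 0) ⊕ (8 ⊗ 2)) = 5

Expand innermost to outermost. Recall ⊕ takes the minimum of its arguments and ⊗ takes their sum. Working out the expression ((5 ⊗ 0) ⊕ (8 ⊗ 2)) gives 5.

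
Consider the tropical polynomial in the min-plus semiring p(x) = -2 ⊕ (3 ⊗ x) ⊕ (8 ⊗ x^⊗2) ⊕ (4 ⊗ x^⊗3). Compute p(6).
p(6) = -2

A tropical monomial a ⊗ x^⊗i evaluates to a + i · x. Evaluating each term at x = 6:
  Term 0 contributes -2 + 0 · 6 = -2
  Term 1 contributes 3 + 1 · 6 = 9
  Term 2 contributes 8 + 2 · 6 = 20
  Term 3 contributes 4 + 3 · 6 = 22
p(6) = ⊕ of these = min[-2, 9, 20, 22] = -2.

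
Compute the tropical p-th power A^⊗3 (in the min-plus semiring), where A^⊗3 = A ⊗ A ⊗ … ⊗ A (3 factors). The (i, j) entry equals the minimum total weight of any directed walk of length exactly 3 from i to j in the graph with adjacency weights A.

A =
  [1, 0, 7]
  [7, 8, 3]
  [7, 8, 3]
A^⊗3 =
  [3, 2, 4]
  [9, 8, 9]
  [9, 8, 9]

Each entry (A^⊗3)_ij equals the minimum over all length-3 walks i = v_0 → v_1 → … → v_3 = j of Σ_t A[v_t][v_{t+1}]. For example, for (i, j) = (0, 2) we minimise over 9 possible intermediate vertex sequences; the minimum is 4, attained along the walk 0 → 0 → 1 → 2.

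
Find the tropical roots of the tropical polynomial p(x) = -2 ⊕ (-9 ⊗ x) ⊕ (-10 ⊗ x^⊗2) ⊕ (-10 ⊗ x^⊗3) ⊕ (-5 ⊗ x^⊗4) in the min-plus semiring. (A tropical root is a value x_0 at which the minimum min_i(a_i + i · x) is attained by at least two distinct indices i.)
Roots: {-5, 0, 1, 7}

Each tropical root is a break point of the lower envelope of the lines y = a_i + i · x (there are 5 lines, with slopes 0, 1, ..., 4). Only the lines that attain the minimum somewhere contribute to roots; other lines are dominated. Here the surviving (envelope) indices are i = 4, i = 3, i = 2, i = 1, i = 0.
Intersections between consecutive envelope lines give the roots: for adjacent envelope indices i < j the intersection is x = (a_i − a_j) / (j − i). Reading off the sorted break points: {-5, 0, 1, 7}.
Verification: at each break x_0, at least two indices attain the minimum of min_i(a_i + i · x_0).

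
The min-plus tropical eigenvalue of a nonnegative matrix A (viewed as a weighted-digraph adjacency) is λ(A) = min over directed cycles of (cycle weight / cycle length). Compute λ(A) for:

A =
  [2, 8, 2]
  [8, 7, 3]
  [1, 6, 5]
λ(A) = 3/2

Enumerate directed cycles and compute their means (weight / length). Sample:
  cycle 0 → 0: weight = 2, length = 1, mean = 2/1 ≈ 2.000
  cycle 1 → 1: weight = 7, length = 1, mean = 7/1 ≈ 7.000
  cycle 2 → 2: weight = 5, length = 1, mean = 5/1 ≈ 5.000
  cycle 0 → 1 → 0: weight = 16, length = 2, mean = 16/2 ≈ 8.000
  cycle 0 → 2 → 0: weight = 3, length = 2, mean = 3/2 ≈ 1.500
  cycle 1 → 0 → 1: weight = 16, length = 2, mean = 16/2 ≈ 8.000
Minimum mean = 1.500, attained e.g. along the cycle 0 → 2 → 0 with weight 3 and length 2. So λ(A) = 3/2 = 3/2.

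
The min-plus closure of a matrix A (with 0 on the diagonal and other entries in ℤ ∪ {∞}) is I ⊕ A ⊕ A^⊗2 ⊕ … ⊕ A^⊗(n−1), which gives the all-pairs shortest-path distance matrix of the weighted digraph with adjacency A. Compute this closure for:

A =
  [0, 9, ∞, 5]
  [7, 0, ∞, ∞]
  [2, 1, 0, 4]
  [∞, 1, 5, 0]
Closure =
  [0, 6, 10, 5]
  [7, 0, 17, 12]
  [2, 1, 0, 4]
  [7, 1, 5, 0]

This is the Floyd-Warshall all-pairs shortest-path computation. For each intermediate vertex k = 0, 1, …, 3, update dist[i][j] ← min(dist[i][j], dist[i][k] + dist[k][j]). The final matrix gives, for each (i, j), the minimum total weight of any directed path from i to j (possibly empty when i = j).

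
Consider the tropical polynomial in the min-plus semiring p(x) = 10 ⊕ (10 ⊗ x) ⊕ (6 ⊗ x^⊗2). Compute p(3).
p(3) = 10

A tropical monomial a ⊗ x^⊗i evaluates to a + i · x. Evaluating each term at x = 3:
  Term 0 contributes 10 + 0 · 3 = 10
  Term 1 contributes 10 + 1 · 3 = 13
  Term 2 contributes 6 + 2 · 3 = 12
p(3) = ⊕ of these = min[10, 13, 12] = 10.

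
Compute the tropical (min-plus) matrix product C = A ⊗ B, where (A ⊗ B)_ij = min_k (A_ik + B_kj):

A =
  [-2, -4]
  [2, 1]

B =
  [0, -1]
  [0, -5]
A ⊗ B =
  [-4, -9]
  [1, -4]

Apply the min-plus product entry-by-entry:
  C[0][0] = min over k of (A[0][0] + B[0][0] = -2 + 0 = -2, A[0][1] + B[1][0] = -4 + 0 = -4) = -4 (attained at k = 1)
  C[0][1] = min over k of (A[0][0] + B[0][1] = -2 + -1 = -3, A[0][1] + B[1][1] = -4 + -5 = -9) = -9 (attained at k = 1)
  C[1][0] = min over k of (A[1][0] + B[0][0] = 2 + 0 = 2, A[1][1] + B[1][0] = 1 + 0 = 1) = 1 (attained at k = 1)
  C[1][1] = min over k of (A[1][0] + B[0][1] = 2 + -1 = 1, A[1][1] + B[1][1] = 1 + -5 = -4) = -4 (attained at k = 1)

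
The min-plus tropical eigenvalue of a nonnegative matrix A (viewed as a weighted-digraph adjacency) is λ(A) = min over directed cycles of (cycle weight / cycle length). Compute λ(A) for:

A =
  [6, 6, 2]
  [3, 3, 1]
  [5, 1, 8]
λ(A) = 1

Enumerate directed cycles and compute their means (weight / length). Sample:
  cycle 0 → 0: weight = 6, length = 1, mean = 6/1 ≈ 6.000
  cycle 1 → 1: weight = 3, length = 1, mean = 3/1 ≈ 3.000
  cycle 2 → 2: weight = 8, length = 1, mean = 8/1 ≈ 8.000
  cycle 0 → 1 → 0: weight = 9, length = 2, mean = 9/2 ≈ 4.500
  cycle 0 → 2 → 0: weight = 7, length = 2, mean = 7/2 ≈ 3.500
  cycle 1 → 0 → 1: weight = 9, length = 2, mean = 9/2 ≈ 4.500
Minimum mean = 1.000, attained e.g. along the cycle 1 → 2 → 1 with weight 2 and length 2. So λ(A) = 2/2 = 1.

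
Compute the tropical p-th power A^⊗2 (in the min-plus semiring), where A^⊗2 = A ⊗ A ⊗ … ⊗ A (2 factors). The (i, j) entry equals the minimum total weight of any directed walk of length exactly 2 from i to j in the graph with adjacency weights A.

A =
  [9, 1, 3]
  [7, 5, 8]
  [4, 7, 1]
A^⊗2 =
  [7, 6, 4]
  [12, 8, 9]
  [5, 5, 2]

Each entry (A^⊗2)_ij equals the minimum over all length-2 walks i = v_0 → v_1 → … → v_2 = j of Σ_t A[v_t][v_{t+1}]. For example, for (i, j) = (0, 2) we minimise over 3 possible intermediate vertex sequences; the minimum is 4, attained along the walk 0 → 2 → 2.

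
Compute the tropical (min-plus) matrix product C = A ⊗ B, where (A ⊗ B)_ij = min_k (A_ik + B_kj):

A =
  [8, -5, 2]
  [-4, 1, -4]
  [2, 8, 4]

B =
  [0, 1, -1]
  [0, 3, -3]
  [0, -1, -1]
A ⊗ B =
  [-5, -2, -8]
  [-4, -5, -5]
  [2, 3, 1]

Apply the min-plus product entry-by-entry:
  C[0][0] = min over k of (A[0][0] + B[0][0] = 8 + 0 = 8, A[0][1] + B[1][0] = -5 + 0 = -5, A[0][2] + B[2][0] = 2 + 0 = 2) = -5 (attained at k = 1)
  C[0][1] = min over k of (A[0][0] + B[0][1] = 8 + 1 = 9, A[0][1] + B[1][1] = -5 + 3 = -2, A[0][2] + B[2][1] = 2 + -1 = 1) = -2 (attained at k = 1)
  C[0][2] = min over k of (A[0][0] + B[0][2] = 8 + -1 = 7, A[0][1] + B[1][2] = -5 + -3 = -8, A[0][2] + B[2][2] = 2 + -1 = 1) = -8 (attained at k = 1)
  C[1][0] = min over k of (A[1][0] + B[0][0] = -4 + 0 = -4, A[1][1] + B[1][0] = 1 + 0 = 1, A[1][2] + B[2][0] = -4 + 0 = -4) = -4 (attained at k = 0)
  C[1][1] = min over k of (A[1][0] + B[0][1] = -4 + 1 = -3, A[1][1] + B[1][1] = 1 + 3 = 4, A[1][2] + B[2][1] = -4 + -1 = -5) = -5 (attained at k = 2)
  C[1][2] = min over k of (A[1][0] + B[0][2] = -4 + -1 = -5, A[1][1] + B[1][2] = 1 + -3 = -2, A[1][2] + B[2][2] = -4 + -1 = -5) = -5 (attained at k = 0)
  C[2][0] = min over k of (A[2][0] + B[0][0] = 2 + 0 = 2, A[2][1] + B[1][0] = 8 + 0 = 8, A[2][2] + B[2][0] = 4 + 0 = 4) = 2 (attained at k = 0)
  C[2][1] = min over k of (A[2][0] + B[0][1] = 2 + 1 = 3, A[2][1] + B[1][1] = 8 + 3 = 11, A[2][2] + B[2][1] = 4 + -1 = 3) = 3 (attained at k = 0)
  C[2][2] = min over k of (A[2][0] + B[0][2] = 2 + -1 = 1, A[2][1] + B[1][2] = 8 + -3 = 5, A[2][2] + B[2][2] = 4 + -1 = 3) = 1 (attained at k = 0)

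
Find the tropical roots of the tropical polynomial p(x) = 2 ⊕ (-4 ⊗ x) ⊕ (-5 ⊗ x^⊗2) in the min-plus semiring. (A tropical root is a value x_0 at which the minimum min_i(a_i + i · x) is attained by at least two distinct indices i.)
Roots: {1, 6}

Each tropical root is a break point of the lower envelope of the lines y = a_i + i · x (there are 3 lines, with slopes 0, 1, ..., 2). Only the lines that attain the minimum somewhere contribute to roots; other lines are dominated. Here the surviving (envelope) indices are i = 2, i = 1, i = 0.
Intersections between consecutive envelope lines give the roots: for adjacent envelope indices i < j the intersection is x = (a_i − a_j) / (j − i). Reading off the sorted break points: {1, 6}.
Verification: at each break x_0, at least two indices attain the minimum of min_i(a_i + i · x_0).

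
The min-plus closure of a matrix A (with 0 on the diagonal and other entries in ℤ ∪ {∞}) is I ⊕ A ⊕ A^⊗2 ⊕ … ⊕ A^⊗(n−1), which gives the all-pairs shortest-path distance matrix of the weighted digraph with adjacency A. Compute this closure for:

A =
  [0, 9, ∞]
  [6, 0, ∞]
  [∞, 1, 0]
Closure =
  [0, 9, ∞]
  [6, 0, ∞]
  [7, 1, 0]

This is the Floyd-Warshall all-pairs shortest-path computation. For each intermediate vertex k = 0, 1, …, 2, update dist[i][j] ← min(dist[i][j], dist[i][k] + dist[k][j]). The final matrix gives, for each (i, j), the minimum total weight of any directed path from i to j (possibly empty when i = j).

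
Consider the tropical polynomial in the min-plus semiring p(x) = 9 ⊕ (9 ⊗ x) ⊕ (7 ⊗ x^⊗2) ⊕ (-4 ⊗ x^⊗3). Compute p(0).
p(0) = -4

A tropical monomial a ⊗ x^⊗i evaluates to a + i · x. Evaluating each term at x = 0:
  Term 0 contributes 9 + 0 · 0 = 9
  Term 1 contributes 9 + 1 · 0 = 9
  Term 2 contributes 7 + 2 · 0 = 7
  Term 3 contributes -4 + 3 · 0 = -4
p(0) = ⊕ of these = min[9, 9, 7, -4] = -4.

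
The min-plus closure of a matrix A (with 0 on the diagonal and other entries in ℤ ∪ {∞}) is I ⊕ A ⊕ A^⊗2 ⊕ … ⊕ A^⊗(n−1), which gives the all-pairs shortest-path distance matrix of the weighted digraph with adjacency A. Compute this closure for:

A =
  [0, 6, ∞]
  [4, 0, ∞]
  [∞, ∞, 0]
Closure =
  [0, 6, ∞]
  [4, 0, ∞]
  [∞, ∞, 0]

This is the Floyd-Warshall all-pairs shortest-path computation. For each intermediate vertex k = 0, 1, …, 2, update dist[i][j] ← min(dist[i][j], dist[i][k] + dist[k][j]). The final matrix gives, for each (i, j), the minimum total weight of any directed path from i to j (possibly empty when i = j).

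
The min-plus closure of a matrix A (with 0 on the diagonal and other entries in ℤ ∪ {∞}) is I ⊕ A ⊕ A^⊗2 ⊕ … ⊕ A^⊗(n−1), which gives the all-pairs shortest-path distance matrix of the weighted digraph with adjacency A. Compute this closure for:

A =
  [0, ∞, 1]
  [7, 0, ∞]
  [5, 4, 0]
Closure =
  [0, 5, 1]
  [7, 0, 8]
  [5, 4, 0]

This is the Floyd-Warshall all-pairs shortest-path computation. For each intermediate vertex k = 0, 1, …, 2, update dist[i][j] ← min(dist[i][j], dist[i][k] + dist[k][j]). The final matrix gives, for each (i, j), the minimum total weight of any directed path from i to j (possibly empty when i = j).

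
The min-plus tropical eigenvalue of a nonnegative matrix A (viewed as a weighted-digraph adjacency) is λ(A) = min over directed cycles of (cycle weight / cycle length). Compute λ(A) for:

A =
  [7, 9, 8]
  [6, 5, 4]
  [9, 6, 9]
λ(A) = 5

Enumerate directed cycles and compute their means (weight / length). Sample:
  cycle 0 → 0: weight = 7, length = 1, mean = 7/1 ≈ 7.000
  cycle 1 → 1: weight = 5, length = 1, mean = 5/1 ≈ 5.000
  cycle 2 → 2: weight = 9, length = 1, mean = 9/1 ≈ 9.000
  cycle 0 → 1 → 0: weight = 15, length = 2, mean = 15/2 ≈ 7.500
  cycle 0 → 2 → 0: weight = 17, length = 2, mean = 17/2 ≈ 8.500
  cycle 1 → 0 → 1: weight = 15, length = 2, mean = 15/2 ≈ 7.500
Minimum mean = 5.000, attained e.g. along the cycle 1 → 1 with weight 5 and length 1. So λ(A) = 5/1 = 5.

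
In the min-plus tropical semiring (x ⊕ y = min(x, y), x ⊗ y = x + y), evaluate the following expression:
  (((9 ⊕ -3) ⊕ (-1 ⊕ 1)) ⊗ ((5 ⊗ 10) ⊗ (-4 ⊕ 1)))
(((9 ⊕ -3) ⊕ (-1 ⊕ 1)) ⊗ ((5 ⊗ 10) ⊗ (-4 ⊕ 1))) = 8

Expand innermost to outermost. Recall ⊕ takes the minimum of its arguments and ⊗ takes their sum. Working out the expression (((9 ⊕ -3) ⊕ (-1 ⊕ 1)) ⊗ ((5 ⊗ 10) ⊗ (-4 ⊕ 1))) gives 8.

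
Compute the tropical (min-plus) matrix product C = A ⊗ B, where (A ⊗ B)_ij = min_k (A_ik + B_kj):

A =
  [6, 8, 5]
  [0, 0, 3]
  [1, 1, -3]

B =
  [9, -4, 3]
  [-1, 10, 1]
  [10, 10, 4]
A ⊗ B =
  [7, 2, 9]
  [-1, -4, 1]
  [0, -3, 1]

Apply the min-plus product entry-by-entry:
  C[0][0] = min over k of (A[0][0] + B[0][0] = 6 + 9 = 15, A[0][1] + B[1][0] = 8 + -1 = 7, A[0][2] + B[2][0] = 5 + 10 = 15) = 7 (attained at k = 1)
  C[0][1] = min over k of (A[0][0] + B[0][1] = 6 + -4 = 2, A[0][1] + B[1][1] = 8 + 10 = 18, A[0][2] + B[2][1] = 5 + 10 = 15) = 2 (attained at k = 0)
  C[0][2] = min over k of (A[0][0] + B[0][2] = 6 + 3 = 9, A[0][1] + B[1][2] = 8 + 1 = 9, A[0][2] + B[2][2] = 5 + 4 = 9) = 9 (attained at k = 0)
  C[1][0] = min over k of (A[1][0] + B[0][0] = 0 + 9 = 9, A[1][1] + B[1][0] = 0 + -1 = -1, A[1][2] + B[2][0] = 3 + 10 = 13) = -1 (attained at k = 1)
  C[1][1] = min over k of (A[1][0] + B[0][1] = 0 + -4 = -4, A[1][1] + B[1][1] = 0 + 10 = 10, A[1][2] + B[2][1] = 3 + 10 = 13) = -4 (attained at k = 0)
  C[1][2] = min over k of (A[1][0] + B[0][2] = 0 + 3 = 3, A[1][1] + B[1][2] = 0 + 1 = 1, A[1][2] + B[2][2] = 3 + 4 = 7) = 1 (attained at k = 1)
  C[2][0] = min over k of (A[2][0] + B[0][0] = 1 + 9 = 10, A[2][1] + B[1][0] = 1 + -1 = 0, A[2][2] + B[2][0] = -3 + 10 = 7) = 0 (attained at k = 1)
  C[2][1] = min over k of (A[2][0] + B[0][1] = 1 + -4 = -3, A[2][1] + B[1][1] = 1 + 10 = 11, A[2][2] + B[2][1] = -3 + 10 = 7) = -3 (attained at k = 0)
  C[2][2] = min over k of (A[2][0] + B[0][2] = 1 + 3 = 4, A[2][1] + B[1][2] = 1 + 1 = 2, A[2][2] + B[2][2] = -3 + 4 = 1) = 1 (attained at k = 2)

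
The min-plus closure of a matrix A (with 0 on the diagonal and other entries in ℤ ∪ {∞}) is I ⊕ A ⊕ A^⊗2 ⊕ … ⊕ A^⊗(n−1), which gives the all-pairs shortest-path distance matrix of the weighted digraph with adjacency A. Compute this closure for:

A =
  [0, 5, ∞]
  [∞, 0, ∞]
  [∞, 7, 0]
Closure =
  [0, 5, ∞]
  [∞, 0, ∞]
  [∞, 7, 0]

This is the Floyd-Warshall all-pairs shortest-path computation. For each intermediate vertex k = 0, 1, …, 2, update dist[i][j] ← min(dist[i][j], dist[i][k] + dist[k][j]). The final matrix gives, for each (i, j), the minimum total weight of any directed path from i to j (possibly empty when i = j).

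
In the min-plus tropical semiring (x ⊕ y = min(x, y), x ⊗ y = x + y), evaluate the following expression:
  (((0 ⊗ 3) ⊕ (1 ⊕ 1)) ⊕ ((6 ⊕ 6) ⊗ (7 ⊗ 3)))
(((0 ⊗ 3) ⊕ (1 ⊕ 1)) ⊕ ((6 ⊕ 6) ⊗ (7 ⊗ 3))) = 1

Expand innermost to outermost. Recall ⊕ takes the minimum of its arguments and ⊗ takes their sum. Working out the expression (((0 ⊗ 3) ⊕ (1 ⊕ 1)) ⊕ ((6 ⊕ 6) ⊗ (7 ⊗ 3))) gives 1.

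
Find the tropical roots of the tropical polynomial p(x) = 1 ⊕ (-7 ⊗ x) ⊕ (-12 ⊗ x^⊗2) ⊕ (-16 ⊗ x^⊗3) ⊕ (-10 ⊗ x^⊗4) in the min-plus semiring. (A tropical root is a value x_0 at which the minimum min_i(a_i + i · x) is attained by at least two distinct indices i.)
Roots: {-6, 4, 5, 8}

Each tropical root is a break point of the lower envelope of the lines y = a_i + i · x (there are 5 lines, with slopes 0, 1, ..., 4). Only the lines that attain the minimum somewhere contribute to roots; other lines are dominated. Here the surviving (envelope) indices are i = 4, i = 3, i = 2, i = 1, i = 0.
Intersections between consecutive envelope lines give the roots: for adjacent envelope indices i < j the intersection is x = (a_i − a_j) / (j − i). Reading off the sorted break points: {-6, 4, 5, 8}.
Verification: at each break x_0, at least two indices attain the minimum of min_i(a_i + i · x_0).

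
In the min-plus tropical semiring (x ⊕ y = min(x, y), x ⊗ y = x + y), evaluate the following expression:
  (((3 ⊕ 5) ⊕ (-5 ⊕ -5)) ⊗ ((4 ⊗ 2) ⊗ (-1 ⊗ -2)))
(((3 ⊕ 5) ⊕ (-5 ⊕ -5)) ⊗ ((4 ⊗ 2) ⊗ (-1 ⊗ -2))) = -2

Expand innermost to outermost. Recall ⊕ takes the minimum of its arguments and ⊗ takes their sum. Working out the expression (((3 ⊕ 5) ⊕ (-5 ⊕ -5)) ⊗ ((4 ⊗ 2) ⊗ (-1 ⊗ -2))) gives -2.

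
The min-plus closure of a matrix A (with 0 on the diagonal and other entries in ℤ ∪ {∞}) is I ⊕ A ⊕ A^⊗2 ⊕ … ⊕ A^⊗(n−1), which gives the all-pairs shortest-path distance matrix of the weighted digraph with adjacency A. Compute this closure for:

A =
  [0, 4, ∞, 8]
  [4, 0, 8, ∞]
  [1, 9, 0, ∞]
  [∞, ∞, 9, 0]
Closure =
  [0, 4, 12, 8]
  [4, 0, 8, 12]
  [1, 5, 0, 9]
  [10, 14, 9, 0]

This is the Floyd-Warshall all-pairs shortest-path computation. For each intermediate vertex k = 0, 1, …, 3, update dist[i][j] ← min(dist[i][j], dist[i][k] + dist[k][j]). The final matrix gives, for each (i, j), the minimum total weight of any directed path from i to j (possibly empty when i = j).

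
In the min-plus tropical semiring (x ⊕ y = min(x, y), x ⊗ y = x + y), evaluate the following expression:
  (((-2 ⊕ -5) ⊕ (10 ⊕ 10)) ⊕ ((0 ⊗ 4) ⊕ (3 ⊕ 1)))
(((-2 ⊕ -5) ⊕ (10 ⊕ 10)) ⊕ ((0 ⊗ 4) ⊕ (3 ⊕ 1))) = -5

Expand innermost to outermost. Recall ⊕ takes the minimum of its arguments and ⊗ takes their sum. Working out the expression (((-2 ⊕ -5) ⊕ (10 ⊕ 10)) ⊕ ((0 ⊗ 4) ⊕ (3 ⊕ 1))) gives -5.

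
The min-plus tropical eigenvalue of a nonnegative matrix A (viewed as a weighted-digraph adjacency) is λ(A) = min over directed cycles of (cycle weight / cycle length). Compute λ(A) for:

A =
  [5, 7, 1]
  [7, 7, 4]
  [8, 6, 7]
λ(A) = 9/2

Enumerate directed cycles and compute their means (weight / length). Sample:
  cycle 0 → 0: weight = 5, length = 1, mean = 5/1 ≈ 5.000
  cycle 1 → 1: weight = 7, length = 1, mean = 7/1 ≈ 7.000
  cycle 2 → 2: weight = 7, length = 1, mean = 7/1 ≈ 7.000
  cycle 0 → 1 → 0: weight = 14, length = 2, mean = 14/2 ≈ 7.000
  cycle 0 → 2 → 0: weight = 9, length = 2, mean = 9/2 ≈ 4.500
  cycle 1 → 0 → 1: weight = 14, length = 2, mean = 14/2 ≈ 7.000
Minimum mean = 4.500, attained e.g. along the cycle 0 → 2 → 0 with weight 9 and length 2. So λ(A) = 9/2 = 9/2.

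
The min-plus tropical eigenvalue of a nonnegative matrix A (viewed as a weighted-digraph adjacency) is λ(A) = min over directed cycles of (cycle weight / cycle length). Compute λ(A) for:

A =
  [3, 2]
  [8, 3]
λ(A) = 3

Enumerate directed cycles and compute their means (weight / length). Sample:
  cycle 0 → 0: weight = 3, length = 1, mean = 3/1 ≈ 3.000
  cycle 1 → 1: weight = 3, length = 1, mean = 3/1 ≈ 3.000
  cycle 0 → 1 → 0: weight = 10, length = 2, mean = 10/2 ≈ 5.000
  cycle 1 → 0 → 1: weight = 10, length = 2, mean = 10/2 ≈ 5.000
Minimum mean = 3.000, attained e.g. along the cycle 0 → 0 with weight 3 and length 1. So λ(A) = 3/1 = 3.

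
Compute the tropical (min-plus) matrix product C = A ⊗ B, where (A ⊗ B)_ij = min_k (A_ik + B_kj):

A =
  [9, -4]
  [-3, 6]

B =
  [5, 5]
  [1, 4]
A ⊗ B =
  [-3, 0]
  [2, 2]

Apply the min-plus product entry-by-entry:
  C[0][0] = min over k of (A[0][0] + B[0][0] = 9 + 5 = 14, A[0][1] + B[1][0] = -4 + 1 = -3) = -3 (attained at k = 1)
  C[0][1] = min over k of (A[0][0] + B[0][1] = 9 + 5 = 14, A[0][1] + B[1][1] = -4 + 4 = 0) = 0 (attained at k = 1)
  C[1][0] = min over k of (A[1][0] + B[0][0] = -3 + 5 = 2, A[1][1] + B[1][0] = 6 + 1 = 7) = 2 (attained at k = 0)
  C[1][1] = min over k of (A[1][0] + B[0][1] = -3 + 5 = 2, A[1][1] + B[1][1] = 6 + 4 = 10) = 2 (attained at k = 0)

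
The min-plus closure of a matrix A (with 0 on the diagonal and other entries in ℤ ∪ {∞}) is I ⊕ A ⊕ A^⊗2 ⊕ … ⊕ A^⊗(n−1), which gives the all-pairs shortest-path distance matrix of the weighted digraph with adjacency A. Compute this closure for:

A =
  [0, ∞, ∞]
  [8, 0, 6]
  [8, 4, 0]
Closure =
  [0, ∞, ∞]
  [8, 0, 6]
  [8, 4, 0]

This is the Floyd-Warshall all-pairs shortest-path computation. For each intermediate vertex k = 0, 1, …, 2, update dist[i][j] ← min(dist[i][j], dist[i][k] + dist[k][j]). The final matrix gives, for each (i, j), the minimum total weight of any directed path from i to j (possibly empty when i = j).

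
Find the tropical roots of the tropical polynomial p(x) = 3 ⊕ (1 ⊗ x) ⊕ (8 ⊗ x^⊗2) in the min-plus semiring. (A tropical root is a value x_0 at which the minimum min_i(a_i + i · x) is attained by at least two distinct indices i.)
Roots: {-7, 2}

Each tropical root is a break point of the lower envelope of the lines y = a_i + i · x (there are 3 lines, with slopes 0, 1, ..., 2). Only the lines that attain the minimum somewhere contribute to roots; other lines are dominated. Here the surviving (envelope) indices are i = 2, i = 1, i = 0.
Intersections between consecutive envelope lines give the roots: for adjacent envelope indices i < j the intersection is x = (a_i − a_j) / (j − i). Reading off the sorted break points: {-7, 2}.
Verification: at each break x_0, at least two indices attain the minimum of min_i(a_i + i · x_0).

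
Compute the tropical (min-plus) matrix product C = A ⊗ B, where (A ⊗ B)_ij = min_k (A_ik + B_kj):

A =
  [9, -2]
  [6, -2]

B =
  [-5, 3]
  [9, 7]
A ⊗ B =
  [4, 5]
  [1, 5]

Apply the min-plus product entry-by-entry:
  C[0][0] = min over k of (A[0][0] + B[0][0] = 9 + -5 = 4, A[0][1] + B[1][0] = -2 + 9 = 7) = 4 (attained at k = 0)
  C[0][1] = min over k of (A[0][0] + B[0][1] = 9 + 3 = 12, A[0][1] + B[1][1] = -2 + 7 = 5) = 5 (attained at k = 1)
  C[1][0] = min over k of (A[1][0] + B[0][0] = 6 + -5 = 1, A[1][1] + B[1][0] = -2 + 9 = 7) = 1 (attained at k = 0)
  C[1][1] = min over k of (A[1][0] + B[0][1] = 6 + 3 = 9, A[1][1] + B[1][1] = -2 + 7 = 5) = 5 (attained at k = 1)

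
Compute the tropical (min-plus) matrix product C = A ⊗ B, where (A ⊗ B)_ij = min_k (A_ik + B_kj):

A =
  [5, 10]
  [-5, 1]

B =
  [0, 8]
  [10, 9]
A ⊗ B =
  [5, 13]
  [-5, 3]

Apply the min-plus product entry-by-entry:
  C[0][0] = min over k of (A[0][0] + B[0][0] = 5 + 0 = 5, A[0][1] + B[1][0] = 10 + 10 = 20) = 5 (attained at k = 0)
  C[0][1] = min over k of (A[0][0] + B[0][1] = 5 + 8 = 13, A[0][1] + B[1][1] = 10 + 9 = 19) = 13 (attained at k = 0)
  C[1][0] = min over k of (A[1][0] + B[0][0] = -5 + 0 = -5, A[1][1] + B[1][0] = 1 + 10 = 11) = -5 (attained at k = 0)
  C[1][1] = min over k of (A[1][0] + B[0][1] = -5 + 8 = 3, A[1][1] + B[1][1] = 1 + 9 = 10) = 3 (attained at k = 0)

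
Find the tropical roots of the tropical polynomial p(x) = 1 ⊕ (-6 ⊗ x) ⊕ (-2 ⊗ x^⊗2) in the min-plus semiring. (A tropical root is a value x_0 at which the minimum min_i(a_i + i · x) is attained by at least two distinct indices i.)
Roots: {-4, 7}

Each tropical root is a break point of the lower envelope of the lines y = a_i + i · x (there are 3 lines, with slopes 0, 1, ..., 2). Only the lines that attain the minimum somewhere contribute to roots; other lines are dominated. Here the surviving (envelope) indices are i = 2, i = 1, i = 0.
Intersections between consecutive envelope lines give the roots: for adjacent envelope indices i < j the intersection is x = (a_i − a_j) / (j − i). Reading off the sorted break points: {-4, 7}.
Verification: at each break x_0, at least two indices attain the minimum of min_i(a_i + i · x_0).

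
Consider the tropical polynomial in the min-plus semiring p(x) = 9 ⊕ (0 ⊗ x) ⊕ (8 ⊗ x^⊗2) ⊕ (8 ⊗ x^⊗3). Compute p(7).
p(7) = 7

A tropical monomial a ⊗ x^⊗i evaluates to a + i · x. Evaluating each term at x = 7:
  Term 0 contributes 9 + 0 · 7 = 9
  Term 1 contributes 0 + 1 · 7 = 7
  Term 2 contributes 8 + 2 · 7 = 22
  Term 3 contributes 8 + 3 · 7 = 29
p(7) = ⊕ of these = min[9, 7, 22, 29] = 7.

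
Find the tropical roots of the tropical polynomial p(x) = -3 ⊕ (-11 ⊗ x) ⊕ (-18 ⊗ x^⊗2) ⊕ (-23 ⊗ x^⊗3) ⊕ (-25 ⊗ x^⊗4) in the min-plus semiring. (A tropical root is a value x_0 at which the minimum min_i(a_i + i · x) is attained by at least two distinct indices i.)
Roots: {2, 5, 7, 8}

Each tropical root is a break point of the lower envelope of the lines y = a_i + i · x (there are 5 lines, with slopes 0, 1, ..., 4). Only the lines that attain the minimum somewhere contribute to roots; other lines are dominated. Here the surviving (envelope) indices are i = 4, i = 3, i = 2, i = 1, i = 0.
Intersections between consecutive envelope lines give the roots: for adjacent envelope indices i < j the intersection is x = (a_i − a_j) / (j − i). Reading off the sorted break points: {2, 5, 7, 8}.
Verification: at each break x_0, at least two indices attain the minimum of min_i(a_i + i · x_0).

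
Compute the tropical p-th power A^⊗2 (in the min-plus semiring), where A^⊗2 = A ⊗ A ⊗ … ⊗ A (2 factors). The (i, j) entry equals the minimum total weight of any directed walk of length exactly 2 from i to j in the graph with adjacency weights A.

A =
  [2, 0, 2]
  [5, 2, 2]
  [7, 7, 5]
A^⊗2 =
  [4, 2, 2]
  [7, 4, 4]
  [9, 7, 9]

Each entry (A^⊗2)_ij equals the minimum over all length-2 walks i = v_0 → v_1 → … → v_2 = j of Σ_t A[v_t][v_{t+1}]. For example, for (i, j) = (0, 2) we minimise over 3 possible intermediate vertex sequences; the minimum is 2, attained along the walk 0 → 1 → 2.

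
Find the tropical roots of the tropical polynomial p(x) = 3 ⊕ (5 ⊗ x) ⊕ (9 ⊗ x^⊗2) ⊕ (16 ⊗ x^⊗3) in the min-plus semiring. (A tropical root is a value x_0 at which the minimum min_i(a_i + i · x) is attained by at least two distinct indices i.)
Roots: {-7, -4, -2}

Each tropical root is a break point of the lower envelope of the lines y = a_i + i · x (there are 4 lines, with slopes 0, 1, ..., 3). Only the lines that attain the minimum somewhere contribute to roots; other lines are dominated. Here the surviving (envelope) indices are i = 3, i = 2, i = 1, i = 0.
Intersections between consecutive envelope lines give the roots: for adjacent envelope indices i < j the intersection is x = (a_i − a_j) / (j − i). Reading off the sorted break points: {-7, -4, -2}.
Verification: at each break x_0, at least two indices attain the minimum of min_i(a_i + i · x_0).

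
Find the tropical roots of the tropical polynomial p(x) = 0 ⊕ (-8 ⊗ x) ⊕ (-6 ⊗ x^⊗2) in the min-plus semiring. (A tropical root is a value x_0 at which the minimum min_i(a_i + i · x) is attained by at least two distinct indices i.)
Roots: {-2, 8}

Each tropical root is a break point of the lower envelope of the lines y = a_i + i · x (there are 3 lines, with slopes 0, 1, ..., 2). Only the lines that attain the minimum somewhere contribute to roots; other lines are dominated. Here the surviving (envelope) indices are i = 2, i = 1, i = 0.
Intersections between consecutive envelope lines give the roots: for adjacent envelope indices i < j the intersection is x = (a_i − a_j) / (j − i). Reading off the sorted break points: {-2, 8}.
Verification: at each break x_0, at least two indices attain the minimum of min_i(a_i + i · x_0).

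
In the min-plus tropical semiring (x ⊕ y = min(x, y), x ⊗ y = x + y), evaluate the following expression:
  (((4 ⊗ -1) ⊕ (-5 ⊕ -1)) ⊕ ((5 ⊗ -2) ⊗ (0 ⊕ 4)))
(((4 ⊗ -1) ⊕ (-5 ⊕ -1)) ⊕ ((5 ⊗ -2) ⊗ (0 ⊕ 4))) = -5

Expand innermost to outermost. Recall ⊕ takes the minimum of its arguments and ⊗ takes their sum. Working out the expression (((4 ⊗ -1) ⊕ (-5 ⊕ -1)) ⊕ ((5 ⊗ -2) ⊗ (0 ⊕ 4))) gives -5.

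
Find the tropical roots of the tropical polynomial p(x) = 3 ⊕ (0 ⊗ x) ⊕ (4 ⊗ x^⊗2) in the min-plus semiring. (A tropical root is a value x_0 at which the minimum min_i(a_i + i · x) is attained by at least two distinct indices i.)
Roots: {-4, 3}

Each tropical root is a break point of the lower envelope of the lines y = a_i + i · x (there are 3 lines, with slopes 0, 1, ..., 2). Only the lines that attain the minimum somewhere contribute to roots; other lines are dominated. Here the surviving (envelope) indices are i = 2, i = 1, i = 0.
Intersections between consecutive envelope lines give the roots: for adjacent envelope indices i < j the intersection is x = (a_i − a_j) / (j − i). Reading off the sorted break points: {-4, 3}.
Verification: at each break x_0, at least two indices attain the minimum of min_i(a_i + i · x_0).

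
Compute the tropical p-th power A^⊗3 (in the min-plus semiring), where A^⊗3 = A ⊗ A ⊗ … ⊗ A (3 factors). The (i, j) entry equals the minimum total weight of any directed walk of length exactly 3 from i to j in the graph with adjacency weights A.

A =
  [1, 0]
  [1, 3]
A^⊗3 =
  [2, 1]
  [2, 2]

Each entry (A^⊗3)_ij equals the minimum over all length-3 walks i = v_0 → v_1 → … → v_3 = j of Σ_t A[v_t][v_{t+1}]. For example, for (i, j) = (0, 1) we minimise over 4 possible intermediate vertex sequences; the minimum is 1, attained along the walk 0 → 1 → 0 → 1.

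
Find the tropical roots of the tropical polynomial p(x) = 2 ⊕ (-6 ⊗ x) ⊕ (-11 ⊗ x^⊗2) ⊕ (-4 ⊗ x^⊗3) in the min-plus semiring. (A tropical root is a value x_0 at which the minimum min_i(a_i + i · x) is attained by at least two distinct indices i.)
Roots: {-7, 5, 8}

Each tropical root is a break point of the lower envelope of the lines y = a_i + i · x (there are 4 lines, with slopes 0, 1, ..., 3). Only the lines that attain the minimum somewhere contribute to roots; other lines are dominated. Here the surviving (envelope) indices are i = 3, i = 2, i = 1, i = 0.
Intersections between consecutive envelope lines give the roots: for adjacent envelope indices i < j the intersection is x = (a_i − a_j) / (j − i). Reading off the sorted break points: {-7, 5, 8}.
Verification: at each break x_0, at least two indices attain the minimum of min_i(a_i + i · x_0).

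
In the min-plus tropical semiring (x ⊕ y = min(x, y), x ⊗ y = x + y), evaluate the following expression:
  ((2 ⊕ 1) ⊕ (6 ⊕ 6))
((2 ⊕ 1) ⊕ (6 ⊕ 6)) = 1

Expand innermost to outermost. Recall ⊕ takes the minimum of its arguments and ⊗ takes their sum. Working out the expression ((2 ⊕ 1) ⊕ (6 ⊕ 6)) gives 1.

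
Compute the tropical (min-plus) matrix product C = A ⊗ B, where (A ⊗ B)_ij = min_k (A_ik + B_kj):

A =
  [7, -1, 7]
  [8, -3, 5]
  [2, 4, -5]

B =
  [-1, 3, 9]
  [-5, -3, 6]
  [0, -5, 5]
A ⊗ B =
  [-6, -4, 5]
  [-8, -6, 3]
  [-5, -10, 0]

Apply the min-plus product entry-by-entry:
  C[0][0] = min over k of (A[0][0] + B[0][0] = 7 + -1 = 6, A[0][1] + B[1][0] = -1 + -5 = -6, A[0][2] + B[2][0] = 7 + 0 = 7) = -6 (attained at k = 1)
  C[0][1] = min over k of (A[0][0] + B[0][1] = 7 + 3 = 10, A[0][1] + B[1][1] = -1 + -3 = -4, A[0][2] + B[2][1] = 7 + -5 = 2) = -4 (attained at k = 1)
  C[0][2] = min over k of (A[0][0] + B[0][2] = 7 + 9 = 16, A[0][1] + B[1][2] = -1 + 6 = 5, A[0][2] + B[2][2] = 7 + 5 = 12) = 5 (attained at k = 1)
  C[1][0] = min over k of (A[1][0] + B[0][0] = 8 + -1 = 7, A[1][1] + B[1][0] = -3 + -5 = -8, A[1][2] + B[2][0] = 5 + 0 = 5) = -8 (attained at k = 1)
  C[1][1] = min over k of (A[1][0] + B[0][1] = 8 + 3 = 11, A[1][1] + B[1][1] = -3 + -3 = -6, A[1][2] + B[2][1] = 5 + -5 = 0) = -6 (attained at k = 1)
  C[1][2] = min over k of (A[1][0] + B[0][2] = 8 + 9 = 17, A[1][1] + B[1][2] = -3 + 6 = 3, A[1][2] + B[2][2] = 5 + 5 = 10) = 3 (attained at k = 1)
  C[2][0] = min over k of (A[2][0] + B[0][0] = 2 + -1 = 1, A[2][1] + B[1][0] = 4 + -5 = -1, A[2][2] + B[2][0] = -5 + 0 = -5) = -5 (attained at k = 2)
  C[2][1] = min over k of (A[2][0] + B[0][1] = 2 + 3 = 5, A[2][1] + B[1][1] = 4 + -3 = 1, A[2][2] + B[2][1] = -5 + -5 = -10) = -10 (attained at k = 2)
  C[2][2] = min over k of (A[2][0] + B[0][2] = 2 + 9 = 11, A[2][1] + B[1][2] = 4 + 6 = 10, A[2][2] + B[2][2] = -5 + 5 = 0) = 0 (attained at k = 2)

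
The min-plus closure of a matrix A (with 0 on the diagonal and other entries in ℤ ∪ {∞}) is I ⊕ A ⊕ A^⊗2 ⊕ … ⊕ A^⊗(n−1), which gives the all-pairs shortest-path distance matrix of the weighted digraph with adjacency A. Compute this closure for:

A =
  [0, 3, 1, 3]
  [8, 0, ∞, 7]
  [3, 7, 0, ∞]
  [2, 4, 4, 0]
Closure =
  [0, 3, 1, 3]
  [8, 0, 9, 7]
  [3, 6, 0, 6]
  [2, 4, 3, 0]

This is the Floyd-Warshall all-pairs shortest-path computation. For each intermediate vertex k = 0, 1, …, 3, update dist[i][j] ← min(dist[i][j], dist[i][k] + dist[k][j]). The final matrix gives, for each (i, j), the minimum total weight of any directed path from i to j (possibly empty when i = j).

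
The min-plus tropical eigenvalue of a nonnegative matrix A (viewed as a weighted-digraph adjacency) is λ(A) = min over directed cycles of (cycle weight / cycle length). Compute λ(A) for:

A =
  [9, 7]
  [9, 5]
λ(A) = 5

Enumerate directed cycles and compute their means (weight / length). Sample:
  cycle 0 → 0: weight = 9, length = 1, mean = 9/1 ≈ 9.000
  cycle 1 → 1: weight = 5, length = 1, mean = 5/1 ≈ 5.000
  cycle 0 → 1 → 0: weight = 16, length = 2, mean = 16/2 ≈ 8.000
  cycle 1 → 0 → 1: weight = 16, length = 2, mean = 16/2 ≈ 8.000
Minimum mean = 5.000, attained e.g. along the cycle 1 → 1 with weight 5 and length 1. So λ(A) = 5/1 = 5.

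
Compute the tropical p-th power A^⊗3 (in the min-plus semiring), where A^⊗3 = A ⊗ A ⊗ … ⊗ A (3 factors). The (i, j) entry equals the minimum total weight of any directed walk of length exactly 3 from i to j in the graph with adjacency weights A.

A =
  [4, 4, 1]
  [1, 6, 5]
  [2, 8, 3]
A^⊗3 =
  [6, 7, 4]
  [4, 9, 5]
  [5, 9, 6]

Each entry (A^⊗3)_ij equals the minimum over all length-3 walks i = v_0 → v_1 → … → v_3 = j of Σ_t A[v_t][v_{t+1}]. For example, for (i, j) = (0, 2) we minimise over 9 possible intermediate vertex sequences; the minimum is 4, attained along the walk 0 → 2 → 0 → 2.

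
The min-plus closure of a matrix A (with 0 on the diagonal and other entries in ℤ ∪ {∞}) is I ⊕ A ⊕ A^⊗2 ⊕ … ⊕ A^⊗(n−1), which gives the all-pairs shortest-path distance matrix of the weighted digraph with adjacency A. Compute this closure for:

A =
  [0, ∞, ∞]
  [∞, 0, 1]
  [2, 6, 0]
Closure =
  [0, ∞, ∞]
  [3, 0, 1]
  [2, 6, 0]

This is the Floyd-Warshall all-pairs shortest-path computation. For each intermediate vertex k = 0, 1, …, 2, update dist[i][j] ← min(dist[i][j], dist[i][k] + dist[k][j]). The final matrix gives, for each (i, j), the minimum total weight of any directed path from i to j (possibly empty when i = j).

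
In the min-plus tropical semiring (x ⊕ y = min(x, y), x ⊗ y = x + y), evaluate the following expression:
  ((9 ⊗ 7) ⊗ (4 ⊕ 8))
((9 ⊗ 7) ⊗ (4 ⊕ 8)) = 20

Expand innermost to outermost. Recall ⊕ takes the minimum of its arguments and ⊗ takes their sum. Working out the expression ((9 ⊗ 7) ⊗ (4 ⊕ 8)) gives 20.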